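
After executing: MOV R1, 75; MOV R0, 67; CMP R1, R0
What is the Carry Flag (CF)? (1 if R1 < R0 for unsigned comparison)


Register state trace:
  MOV R1, 75  → R1 = 75
  MOV R0, 67  → R0 = 67
  CMP R1, R0  → unsigned 75 - 67: no borrow
  75 >= 67, so CF = 0
CF = 0

0


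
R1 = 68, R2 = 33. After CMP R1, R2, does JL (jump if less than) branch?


Trace:
  R1 = 68, R2 = 33
  CMP R1, R2  → compares 68 vs 33
  JL checks: is 68 less than 33?
  68 > 33, so condition is false
Branch taken: No

No


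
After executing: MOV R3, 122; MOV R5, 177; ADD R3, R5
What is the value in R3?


Register state trace:
  MOV R3, 122  → R3 = 122
  MOV R5, 177  → R5 = 177
  ADD R3, R5  → R3 = 122 + 177 = 299
Final: R3 = 299

299


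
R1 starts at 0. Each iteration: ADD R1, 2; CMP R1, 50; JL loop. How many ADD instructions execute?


Loop trace (R1 starts at 0, target 50, step 2):
  ADD #1: R1 = 0 + 2 = 2  → 2 < 50, loop
  ADD #2: R1 = 2 + 2 = 4  → 4 < 50, loop
  ADD #3: R1 = 4 + 2 = 6  → 6 < 50, loop
  ADD #4: R1 = 6 + 2 = 8  → 8 < 50, loop
  ADD #5: R1 = 8 + 2 = 10  → 10 < 50, loop
  ADD #6: R1 = 10 + 2 = 12  → 12 < 50, loop
  ADD #7: R1 = 12 + 2 = 14  → 14 < 50, loop
  ADD #8: R1 = 14 + 2 = 16  → 16 < 50, loop
  ADD #9: R1 = 16 + 2 = 18  → 18 < 50, loop
  ADD #10: R1 = 18 + 2 = 20  → 20 < 50, loop
  ADD #11: R1 = 20 + 2 = 22  → 22 < 50, loop
  ADD #12: R1 = 22 + 2 = 24  → 24 < 50, loop
  ADD #13: R1 = 24 + 2 = 26  → 26 < 50, loop
  ADD #14: R1 = 26 + 2 = 28  → 28 < 50, loop
  ADD #15: R1 = 28 + 2 = 30  → 30 < 50, loop
  ADD #16: R1 = 30 + 2 = 32  → 32 < 50, loop
  ADD #17: R1 = 32 + 2 = 34  → 34 < 50, loop
  ADD #18: R1 = 34 + 2 = 36  → 36 < 50, loop
  ADD #19: R1 = 36 + 2 = 38  → 38 < 50, loop
  ADD #20: R1 = 38 + 2 = 40  → 40 < 50, loop
  ADD #21: R1 = 40 + 2 = 42  → 42 < 50, loop
  ADD #22: R1 = 42 + 2 = 44  → 44 < 50, loop
  ADD #23: R1 = 44 + 2 = 46  → 46 < 50, loop
  ADD #24: R1 = 46 + 2 = 48  → 48 < 50, loop
  ADD #25: R1 = 48 + 2 = 50  → 50 >= 50, exit
Total ADD instructions: 25

25


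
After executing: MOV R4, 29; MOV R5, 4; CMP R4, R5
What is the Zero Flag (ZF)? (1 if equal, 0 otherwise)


Register state trace:
  MOV R4, 29  → R4 = 29
  MOV R5, 4  → R5 = 4
  CMP R4, R5  → computes 29 - 4 = 25
  Result is nonzero, so values are not equal
ZF = 0

0


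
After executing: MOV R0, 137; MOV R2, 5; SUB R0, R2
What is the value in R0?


Register state trace:
  MOV R0, 137  → R0 = 137
  MOV R2, 5  → R2 = 5
  SUB R0, R2  → R0 = 137 - 5 = 132
Final: R0 = 132

132


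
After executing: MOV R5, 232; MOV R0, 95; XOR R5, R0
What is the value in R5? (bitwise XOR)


Register state trace:
  MOV R5, 232  → R5 = 232 (0b11101000)
  MOV R0, 95  → R0 = 95 (0b01011111)
  XOR R5, R0  → R5 = 232 XOR 95 = 183 (0b10110111)
Final: R5 = 183

183


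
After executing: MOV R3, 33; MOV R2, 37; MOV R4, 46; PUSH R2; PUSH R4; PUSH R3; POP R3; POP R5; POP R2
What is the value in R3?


Stack trace (top is rightmost):
  MOV R3, 33  → R3 = 33
  MOV R2, 37  → R2 = 37
  MOV R4, 46  → R4 = 46
  PUSH R2  → stack: [37]
  PUSH R4  → stack: [37, 46]
  PUSH R3  → stack: [37, 46, 33]
  POP R3  → R3 = 33, stack: [37, 46]
  POP R5  → R5 = 46, stack: [37]
  POP R2  → R2 = 37, stack: []
Final: R3 = 33

33


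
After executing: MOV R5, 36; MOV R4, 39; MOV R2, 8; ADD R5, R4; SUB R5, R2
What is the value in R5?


Register state trace:
  MOV R5, 36  → R5 = 36
  MOV R4, 39  → R4 = 39
  MOV R2, 8  → R2 = 8
  ADD R5, R4  → R5 = 36 + 39 = 75
  SUB R5, R2  → R5 = 75 - 8 = 67
Final: R5 = 67

67


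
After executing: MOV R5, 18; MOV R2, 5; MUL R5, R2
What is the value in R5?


Register state trace:
  MOV R5, 18  → R5 = 18
  MOV R2, 5  → R2 = 5
  MUL R5, R2  → R5 = 18 * 5 = 90
Final: R5 = 90

90


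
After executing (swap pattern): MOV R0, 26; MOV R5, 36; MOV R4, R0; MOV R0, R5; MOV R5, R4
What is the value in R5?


Register state trace (swap pattern):
  MOV R0, 26  → R0 = 26
  MOV R5, 36  → R5 = 36
  MOV R4, R0  → R4 = 26  (save R0)
  MOV R0, R5  → R0 = 36  (R0 gets R5's value)
  MOV R5, R4  → R5 = 26  (R5 gets saved value)
Final: R5 = 26

26


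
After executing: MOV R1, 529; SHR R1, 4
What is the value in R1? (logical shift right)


Register state trace:
  MOV R1, 529  → R1 = 529
  SHR R1, 4  → R1 = 529 >> 4 = 529 // 2^4 = 33
Final: R1 = 33

33


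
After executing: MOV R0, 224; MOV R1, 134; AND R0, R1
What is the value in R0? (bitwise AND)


Register state trace:
  MOV R0, 224  → R0 = 224 (0b11100000)
  MOV R1, 134  → R1 = 134 (0b10000110)
  AND R0, R1  → R0 = 224 AND 134 = 128 (0b10000000)
Final: R0 = 128

128


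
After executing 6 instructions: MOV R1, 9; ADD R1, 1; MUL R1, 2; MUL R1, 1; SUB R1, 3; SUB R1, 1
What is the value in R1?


Register state trace:
  MOV R1, 9  → R1 = 9
  ADD R1, 1  → R1 = 9 + 1 = 10
  MUL R1, 2  → R1 = 10 * 2 = 20
  MUL R1, 1  → R1 = 20 * 1 = 20
  SUB R1, 3  → R1 = 20 - 3 = 17
  SUB R1, 1  → R1 = 17 - 1 = 16
Final: R1 = 16

16


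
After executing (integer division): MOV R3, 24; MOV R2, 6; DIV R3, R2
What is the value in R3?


Register state trace:
  MOV R3, 24  → R3 = 24
  MOV R2, 6  → R2 = 6
  DIV R3, R2  → R3 = 24 // 6 = 4
Final: R3 = 4

4


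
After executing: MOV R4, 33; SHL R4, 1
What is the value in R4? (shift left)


Register state trace:
  MOV R4, 33  → R4 = 33
  SHL R4, 1  → R4 = 33 << 1 = 33 * 2^1 = 66
Final: R4 = 66

66


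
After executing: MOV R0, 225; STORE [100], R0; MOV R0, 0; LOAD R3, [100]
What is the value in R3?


Register and memory trace:
  MOV R0, 225  → R0 = 225
  STORE [100], R0  → mem[100] = 225
  MOV R0, 0  → R0 = 0
  LOAD R3, [100]  → R3 = mem[100] = 225
Final: R3 = 225

225


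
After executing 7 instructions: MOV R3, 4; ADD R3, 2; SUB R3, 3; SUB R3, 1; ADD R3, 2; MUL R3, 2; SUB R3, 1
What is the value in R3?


Register state trace:
  MOV R3, 4  → R3 = 4
  ADD R3, 2  → R3 = 4 + 2 = 6
  SUB R3, 3  → R3 = 6 - 3 = 3
  SUB R3, 1  → R3 = 3 - 1 = 2
  ADD R3, 2  → R3 = 2 + 2 = 4
  MUL R3, 2  → R3 = 4 * 2 = 8
  SUB R3, 1  → R3 = 8 - 1 = 7
Final: R3 = 7

7


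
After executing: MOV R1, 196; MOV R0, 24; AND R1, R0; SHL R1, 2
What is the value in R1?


Register state trace:
  MOV R1, 196  → R1 = 196 (0b11000100)
  MOV R0, 24  → R0 = 24 (0b00011000)
  AND R1, R0  → R1 = 196 AND 24 = 0 (0b00000000)
  SHL R1, 2  → R1 = 0 << 2 = 0
Final: R1 = 0

0


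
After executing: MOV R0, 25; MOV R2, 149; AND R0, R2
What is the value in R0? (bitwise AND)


Register state trace:
  MOV R0, 25  → R0 = 25 (0b00011001)
  MOV R2, 149  → R2 = 149 (0b10010101)
  AND R0, R2  → R0 = 25 AND 149 = 17 (0b00010001)
Final: R0 = 17

17


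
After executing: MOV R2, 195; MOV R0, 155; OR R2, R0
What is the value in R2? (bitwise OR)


Register state trace:
  MOV R2, 195  → R2 = 195 (0b11000011)
  MOV R0, 155  → R0 = 155 (0b10011011)
  OR R2, R0   → R2 = 195 OR 155 = 219 (0b11011011)
Final: R2 = 219

219


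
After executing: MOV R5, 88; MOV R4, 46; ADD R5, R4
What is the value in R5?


Register state trace:
  MOV R5, 88  → R5 = 88
  MOV R4, 46  → R4 = 46
  ADD R5, R4  → R5 = 88 + 46 = 134
Final: R5 = 134

134


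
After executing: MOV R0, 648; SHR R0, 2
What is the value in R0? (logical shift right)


Register state trace:
  MOV R0, 648  → R0 = 648
  SHR R0, 2  → R0 = 648 >> 2 = 648 // 2^2 = 162
Final: R0 = 162

162


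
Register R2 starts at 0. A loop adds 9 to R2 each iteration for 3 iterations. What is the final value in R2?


Starting value: R2 = 0
  Iter 1: R2 = 0 + 9 = 9
  Iter 2: R2 = 9 + 9 = 18
  Iter 3: R2 = 18 + 9 = 27
Final: R2 = 27

27


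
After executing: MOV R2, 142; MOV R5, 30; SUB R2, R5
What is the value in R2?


Register state trace:
  MOV R2, 142  → R2 = 142
  MOV R5, 30  → R5 = 30
  SUB R2, R5  → R2 = 142 - 30 = 112
Final: R2 = 112

112


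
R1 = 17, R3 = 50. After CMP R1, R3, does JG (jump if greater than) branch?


Trace:
  R1 = 17, R3 = 50
  CMP R1, R3  → compares 17 vs 50
  JG checks: is 17 greater than 50?
  17 < 50, so condition is false
Branch taken: No

No


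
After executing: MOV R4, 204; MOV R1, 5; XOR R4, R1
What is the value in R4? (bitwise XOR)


Register state trace:
  MOV R4, 204  → R4 = 204 (0b11001100)
  MOV R1, 5  → R1 = 5 (0b00000101)
  XOR R4, R1  → R4 = 204 XOR 5 = 201 (0b11001001)
Final: R4 = 201

201


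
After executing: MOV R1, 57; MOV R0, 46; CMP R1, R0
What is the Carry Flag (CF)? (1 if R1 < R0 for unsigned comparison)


Register state trace:
  MOV R1, 57  → R1 = 57
  MOV R0, 46  → R0 = 46
  CMP R1, R0  → unsigned 57 - 46: no borrow
  57 >= 46, so CF = 0
CF = 0

0


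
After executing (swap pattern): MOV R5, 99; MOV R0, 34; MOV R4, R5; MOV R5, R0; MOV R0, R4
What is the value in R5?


Register state trace (swap pattern):
  MOV R5, 99  → R5 = 99
  MOV R0, 34  → R0 = 34
  MOV R4, R5  → R4 = 99  (save R5)
  MOV R5, R0  → R5 = 34  (R5 gets R0's value)
  MOV R0, R4  → R0 = 99  (R0 gets saved value)
Final: R5 = 34

34


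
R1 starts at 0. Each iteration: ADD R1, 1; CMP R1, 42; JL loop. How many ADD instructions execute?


Loop trace (R1 starts at 0, target 42, step 1):
  ADD #1: R1 = 0 + 1 = 1  → 1 < 42, loop
  ADD #2: R1 = 1 + 1 = 2  → 2 < 42, loop
  ADD #3: R1 = 2 + 1 = 3  → 3 < 42, loop
  ADD #4: R1 = 3 + 1 = 4  → 4 < 42, loop
  ADD #5: R1 = 4 + 1 = 5  → 5 < 42, loop
  ADD #6: R1 = 5 + 1 = 6  → 6 < 42, loop
  ADD #7: R1 = 6 + 1 = 7  → 7 < 42, loop
  ADD #8: R1 = 7 + 1 = 8  → 8 < 42, loop
  ADD #9: R1 = 8 + 1 = 9  → 9 < 42, loop
  ADD #10: R1 = 9 + 1 = 10  → 10 < 42, loop
  ADD #11: R1 = 10 + 1 = 11  → 11 < 42, loop
  ADD #12: R1 = 11 + 1 = 12  → 12 < 42, loop
  ADD #13: R1 = 12 + 1 = 13  → 13 < 42, loop
  ADD #14: R1 = 13 + 1 = 14  → 14 < 42, loop
  ADD #15: R1 = 14 + 1 = 15  → 15 < 42, loop
  ADD #16: R1 = 15 + 1 = 16  → 16 < 42, loop
  ADD #17: R1 = 16 + 1 = 17  → 17 < 42, loop
  ADD #18: R1 = 17 + 1 = 18  → 18 < 42, loop
  ADD #19: R1 = 18 + 1 = 19  → 19 < 42, loop
  ADD #20: R1 = 19 + 1 = 20  → 20 < 42, loop
  ADD #21: R1 = 20 + 1 = 21  → 21 < 42, loop
  ADD #22: R1 = 21 + 1 = 22  → 22 < 42, loop
  ADD #23: R1 = 22 + 1 = 23  → 23 < 42, loop
  ADD #24: R1 = 23 + 1 = 24  → 24 < 42, loop
  ADD #25: R1 = 24 + 1 = 25  → 25 < 42, loop
  ADD #26: R1 = 25 + 1 = 26  → 26 < 42, loop
  ADD #27: R1 = 26 + 1 = 27  → 27 < 42, loop
  ADD #28: R1 = 27 + 1 = 28  → 28 < 42, loop
  ADD #29: R1 = 28 + 1 = 29  → 29 < 42, loop
  ADD #30: R1 = 29 + 1 = 30  → 30 < 42, loop
  ADD #31: R1 = 30 + 1 = 31  → 31 < 42, loop
  ADD #32: R1 = 31 + 1 = 32  → 32 < 42, loop
  ADD #33: R1 = 32 + 1 = 33  → 33 < 42, loop
  ADD #34: R1 = 33 + 1 = 34  → 34 < 42, loop
  ADD #35: R1 = 34 + 1 = 35  → 35 < 42, loop
  ADD #36: R1 = 35 + 1 = 36  → 36 < 42, loop
  ADD #37: R1 = 36 + 1 = 37  → 37 < 42, loop
  ADD #38: R1 = 37 + 1 = 38  → 38 < 42, loop
  ADD #39: R1 = 38 + 1 = 39  → 39 < 42, loop
  ADD #40: R1 = 39 + 1 = 40  → 40 < 42, loop
  ADD #41: R1 = 40 + 1 = 41  → 41 < 42, loop
  ADD #42: R1 = 41 + 1 = 42  → 42 >= 42, exit
Total ADD instructions: 42

42


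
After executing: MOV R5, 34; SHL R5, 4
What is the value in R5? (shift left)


Register state trace:
  MOV R5, 34  → R5 = 34
  SHL R5, 4  → R5 = 34 << 4 = 34 * 2^4 = 544
Final: R5 = 544

544


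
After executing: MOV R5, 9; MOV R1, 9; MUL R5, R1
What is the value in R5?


Register state trace:
  MOV R5, 9  → R5 = 9
  MOV R1, 9  → R1 = 9
  MUL R5, R1  → R5 = 9 * 9 = 81
Final: R5 = 81

81


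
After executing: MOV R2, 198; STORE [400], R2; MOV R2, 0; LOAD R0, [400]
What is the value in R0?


Register and memory trace:
  MOV R2, 198  → R2 = 198
  STORE [400], R2  → mem[400] = 198
  MOV R2, 0  → R2 = 0
  LOAD R0, [400]  → R0 = mem[400] = 198
Final: R0 = 198

198


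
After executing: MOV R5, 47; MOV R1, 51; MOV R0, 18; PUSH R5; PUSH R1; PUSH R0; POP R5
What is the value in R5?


Stack trace (top is rightmost):
  MOV R5, 47  → R5 = 47
  MOV R1, 51  → R1 = 51
  MOV R0, 18  → R0 = 18
  PUSH R5  → stack: [47]
  PUSH R1  → stack: [47, 51]
  PUSH R0  → stack: [47, 51, 18]
  POP R5  → R5 = 18, stack: [47, 51]
Final: R5 = 18

18


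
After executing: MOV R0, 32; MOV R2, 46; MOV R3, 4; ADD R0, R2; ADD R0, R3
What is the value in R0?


Register state trace:
  MOV R0, 32  → R0 = 32
  MOV R2, 46  → R2 = 46
  MOV R3, 4  → R3 = 4
  ADD R0, R2  → R0 = 32 + 46 = 78
  ADD R0, R3  → R0 = 78 + 4 = 82
Final: R0 = 82

82


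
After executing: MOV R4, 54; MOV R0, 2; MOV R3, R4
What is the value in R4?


Register state trace:
  MOV R4, 54  → R4 = 54
  MOV R0, 2  → R0 = 2
  MOV R3, R4  → R3 = 54
Final: R4 = 54

54


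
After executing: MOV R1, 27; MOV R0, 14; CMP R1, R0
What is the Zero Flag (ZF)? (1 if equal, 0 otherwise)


Register state trace:
  MOV R1, 27  → R1 = 27
  MOV R0, 14  → R0 = 14
  CMP R1, R0  → computes 27 - 14 = 13
  Result is nonzero, so values are not equal
ZF = 0

0


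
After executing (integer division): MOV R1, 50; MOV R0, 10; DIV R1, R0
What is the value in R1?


Register state trace:
  MOV R1, 50  → R1 = 50
  MOV R0, 10  → R0 = 10
  DIV R1, R0  → R1 = 50 // 10 = 5
Final: R1 = 5

5


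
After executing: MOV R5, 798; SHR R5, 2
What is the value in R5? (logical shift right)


Register state trace:
  MOV R5, 798  → R5 = 798
  SHR R5, 2  → R5 = 798 >> 2 = 798 // 2^2 = 199
Final: R5 = 199

199


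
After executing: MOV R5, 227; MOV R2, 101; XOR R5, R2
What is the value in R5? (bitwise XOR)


Register state trace:
  MOV R5, 227  → R5 = 227 (0b11100011)
  MOV R2, 101  → R2 = 101 (0b01100101)
  XOR R5, R2  → R5 = 227 XOR 101 = 134 (0b10000110)
Final: R5 = 134

134


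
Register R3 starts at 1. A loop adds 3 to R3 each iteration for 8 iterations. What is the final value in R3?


Starting value: R3 = 1
  Iter 1: R3 = 1 + 3 = 4
  Iter 2: R3 = 4 + 3 = 7
  Iter 3: R3 = 7 + 3 = 10
  Iter 4: R3 = 10 + 3 = 13
  Iter 5: R3 = 13 + 3 = 16
  Iter 6: R3 = 16 + 3 = 19
  Iter 7: R3 = 19 + 3 = 22
  Iter 8: R3 = 22 + 3 = 25
Final: R3 = 25

25


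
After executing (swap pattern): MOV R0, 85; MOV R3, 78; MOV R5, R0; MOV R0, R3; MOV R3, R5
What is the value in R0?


Register state trace (swap pattern):
  MOV R0, 85  → R0 = 85
  MOV R3, 78  → R3 = 78
  MOV R5, R0  → R5 = 85  (save R0)
  MOV R0, R3  → R0 = 78  (R0 gets R3's value)
  MOV R3, R5  → R3 = 85  (R3 gets saved value)
Final: R0 = 78

78


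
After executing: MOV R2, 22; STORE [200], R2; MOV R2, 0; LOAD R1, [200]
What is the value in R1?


Register and memory trace:
  MOV R2, 22  → R2 = 22
  STORE [200], R2  → mem[200] = 22
  MOV R2, 0  → R2 = 0
  LOAD R1, [200]  → R1 = mem[200] = 22
Final: R1 = 22

22


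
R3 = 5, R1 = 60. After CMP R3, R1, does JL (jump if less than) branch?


Trace:
  R3 = 5, R1 = 60
  CMP R3, R1  → compares 5 vs 60
  JL checks: is 5 less than 60?
  5 < 60, so condition is true
Branch taken: Yes

Yes


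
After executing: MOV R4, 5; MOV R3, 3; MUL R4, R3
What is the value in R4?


Register state trace:
  MOV R4, 5  → R4 = 5
  MOV R3, 3  → R3 = 3
  MUL R4, R3  → R4 = 5 * 3 = 15
Final: R4 = 15

15


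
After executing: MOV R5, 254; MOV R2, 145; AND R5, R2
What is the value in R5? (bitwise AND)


Register state trace:
  MOV R5, 254  → R5 = 254 (0b11111110)
  MOV R2, 145  → R2 = 145 (0b10010001)
  AND R5, R2  → R5 = 254 AND 145 = 144 (0b10010000)
Final: R5 = 144

144


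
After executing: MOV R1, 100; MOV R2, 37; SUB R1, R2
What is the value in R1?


Register state trace:
  MOV R1, 100  → R1 = 100
  MOV R2, 37  → R2 = 37
  SUB R1, R2  → R1 = 100 - 37 = 63
Final: R1 = 63

63


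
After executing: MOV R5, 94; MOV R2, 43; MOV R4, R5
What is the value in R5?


Register state trace:
  MOV R5, 94  → R5 = 94
  MOV R2, 43  → R2 = 43
  MOV R4, R5  → R4 = 94
Final: R5 = 94

94


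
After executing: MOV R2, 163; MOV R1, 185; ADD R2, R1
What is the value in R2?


Register state trace:
  MOV R2, 163  → R2 = 163
  MOV R1, 185  → R1 = 185
  ADD R2, R1  → R2 = 163 + 185 = 348
Final: R2 = 348

348


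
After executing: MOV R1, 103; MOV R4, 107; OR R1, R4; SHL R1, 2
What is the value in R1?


Register state trace:
  MOV R1, 103  → R1 = 103 (0b01100111)
  MOV R4, 107  → R4 = 107 (0b01101011)
  OR R1, R4  → R1 = 103 OR 107 = 111 (0b01101111)
  SHL R1, 2  → R1 = 111 << 2 = 444
Final: R1 = 444

444


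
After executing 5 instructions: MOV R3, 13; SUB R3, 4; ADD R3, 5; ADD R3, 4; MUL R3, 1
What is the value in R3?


Register state trace:
  MOV R3, 13  → R3 = 13
  SUB R3, 4  → R3 = 13 - 4 = 9
  ADD R3, 5  → R3 = 9 + 5 = 14
  ADD R3, 4  → R3 = 14 + 4 = 18
  MUL R3, 1  → R3 = 18 * 1 = 18
Final: R3 = 18

18


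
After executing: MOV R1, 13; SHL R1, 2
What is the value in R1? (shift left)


Register state trace:
  MOV R1, 13  → R1 = 13
  SHL R1, 2  → R1 = 13 << 2 = 13 * 2^2 = 52
Final: R1 = 52

52


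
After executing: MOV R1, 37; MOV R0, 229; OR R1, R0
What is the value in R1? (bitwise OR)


Register state trace:
  MOV R1, 37  → R1 = 37 (0b00100101)
  MOV R0, 229  → R0 = 229 (0b11100101)
  OR R1, R0   → R1 = 37 OR 229 = 229 (0b11100101)
Final: R1 = 229

229


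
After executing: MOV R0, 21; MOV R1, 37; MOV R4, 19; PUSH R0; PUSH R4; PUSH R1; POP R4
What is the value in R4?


Stack trace (top is rightmost):
  MOV R0, 21  → R0 = 21
  MOV R1, 37  → R1 = 37
  MOV R4, 19  → R4 = 19
  PUSH R0  → stack: [21]
  PUSH R4  → stack: [21, 19]
  PUSH R1  → stack: [21, 19, 37]
  POP R4  → R4 = 37, stack: [21, 19]
Final: R4 = 37

37


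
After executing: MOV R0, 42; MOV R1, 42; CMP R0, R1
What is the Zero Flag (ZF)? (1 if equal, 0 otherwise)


Register state trace:
  MOV R0, 42  → R0 = 42
  MOV R1, 42  → R1 = 42
  CMP R0, R1  → computes 42 - 42 = 0
  Result is zero, so values are equal
ZF = 1

1


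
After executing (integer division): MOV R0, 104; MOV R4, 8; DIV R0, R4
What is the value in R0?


Register state trace:
  MOV R0, 104  → R0 = 104
  MOV R4, 8  → R4 = 8
  DIV R0, R4  → R0 = 104 // 8 = 13
Final: R0 = 13

13


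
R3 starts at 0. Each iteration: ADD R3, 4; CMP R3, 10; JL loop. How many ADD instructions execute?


Loop trace (R3 starts at 0, target 10, step 4):
  ADD #1: R3 = 0 + 4 = 4  → 4 < 10, loop
  ADD #2: R3 = 4 + 4 = 8  → 8 < 10, loop
  ADD #3: R3 = 8 + 4 = 12  → 12 >= 10, exit
Total ADD instructions: 3

3


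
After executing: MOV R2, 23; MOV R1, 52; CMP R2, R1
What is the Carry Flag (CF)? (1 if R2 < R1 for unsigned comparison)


Register state trace:
  MOV R2, 23  → R2 = 23
  MOV R1, 52  → R1 = 52
  CMP R2, R1  → unsigned 23 - 52: borrow occurs
  23 < 52, so CF = 1
CF = 1

1


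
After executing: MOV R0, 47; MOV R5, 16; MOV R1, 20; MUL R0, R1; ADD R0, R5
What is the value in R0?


Register state trace:
  MOV R0, 47  → R0 = 47
  MOV R5, 16  → R5 = 16
  MOV R1, 20  → R1 = 20
  MUL R0, R1  → R0 = 47 * 20 = 940
  ADD R0, R5  → R0 = 940 + 16 = 956
Final: R0 = 956

956


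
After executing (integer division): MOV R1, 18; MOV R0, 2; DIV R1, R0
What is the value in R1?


Register state trace:
  MOV R1, 18  → R1 = 18
  MOV R0, 2  → R0 = 2
  DIV R1, R0  → R1 = 18 // 2 = 9
Final: R1 = 9

9


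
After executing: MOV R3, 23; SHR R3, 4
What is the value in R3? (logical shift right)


Register state trace:
  MOV R3, 23  → R3 = 23
  SHR R3, 4  → R3 = 23 >> 4 = 23 // 2^4 = 1
Final: R3 = 1

1


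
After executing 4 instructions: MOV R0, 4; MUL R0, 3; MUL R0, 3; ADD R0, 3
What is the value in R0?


Register state trace:
  MOV R0, 4  → R0 = 4
  MUL R0, 3  → R0 = 4 * 3 = 12
  MUL R0, 3  → R0 = 12 * 3 = 36
  ADD R0, 3  → R0 = 36 + 3 = 39
Final: R0 = 39

39


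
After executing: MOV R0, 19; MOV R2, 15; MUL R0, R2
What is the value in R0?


Register state trace:
  MOV R0, 19  → R0 = 19
  MOV R2, 15  → R2 = 15
  MUL R0, R2  → R0 = 19 * 15 = 285
Final: R0 = 285

285


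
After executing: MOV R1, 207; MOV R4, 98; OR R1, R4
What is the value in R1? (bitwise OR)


Register state trace:
  MOV R1, 207  → R1 = 207 (0b11001111)
  MOV R4, 98  → R4 = 98 (0b01100010)
  OR R1, R4   → R1 = 207 OR 98 = 239 (0b11101111)
Final: R1 = 239

239


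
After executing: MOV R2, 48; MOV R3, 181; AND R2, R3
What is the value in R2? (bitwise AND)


Register state trace:
  MOV R2, 48  → R2 = 48 (0b00110000)
  MOV R3, 181  → R3 = 181 (0b10110101)
  AND R2, R3  → R2 = 48 AND 181 = 48 (0b00110000)
Final: R2 = 48

48


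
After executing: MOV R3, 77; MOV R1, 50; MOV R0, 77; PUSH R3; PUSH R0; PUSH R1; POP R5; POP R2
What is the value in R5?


Stack trace (top is rightmost):
  MOV R3, 77  → R3 = 77
  MOV R1, 50  → R1 = 50
  MOV R0, 77  → R0 = 77
  PUSH R3  → stack: [77]
  PUSH R0  → stack: [77, 77]
  PUSH R1  → stack: [77, 77, 50]
  POP R5  → R5 = 50, stack: [77, 77]
  POP R2  → R2 = 77, stack: [77]
Final: R5 = 50

50


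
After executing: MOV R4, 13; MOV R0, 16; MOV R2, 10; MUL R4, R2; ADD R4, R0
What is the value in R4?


Register state trace:
  MOV R4, 13  → R4 = 13
  MOV R0, 16  → R0 = 16
  MOV R2, 10  → R2 = 10
  MUL R4, R2  → R4 = 13 * 10 = 130
  ADD R4, R0  → R4 = 130 + 16 = 146
Final: R4 = 146

146


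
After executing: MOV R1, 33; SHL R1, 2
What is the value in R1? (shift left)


Register state trace:
  MOV R1, 33  → R1 = 33
  SHL R1, 2  → R1 = 33 << 2 = 33 * 2^2 = 132
Final: R1 = 132

132


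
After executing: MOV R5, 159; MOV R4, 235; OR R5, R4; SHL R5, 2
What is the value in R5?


Register state trace:
  MOV R5, 159  → R5 = 159 (0b10011111)
  MOV R4, 235  → R4 = 235 (0b11101011)
  OR R5, R4  → R5 = 159 OR 235 = 255 (0b11111111)
  SHL R5, 2  → R5 = 255 << 2 = 1020
Final: R5 = 1020

1020


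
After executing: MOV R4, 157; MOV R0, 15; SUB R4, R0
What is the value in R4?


Register state trace:
  MOV R4, 157  → R4 = 157
  MOV R0, 15  → R0 = 15
  SUB R4, R0  → R4 = 157 - 15 = 142
Final: R4 = 142

142


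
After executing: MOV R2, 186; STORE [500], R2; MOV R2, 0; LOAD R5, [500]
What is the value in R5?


Register and memory trace:
  MOV R2, 186  → R2 = 186
  STORE [500], R2  → mem[500] = 186
  MOV R2, 0  → R2 = 0
  LOAD R5, [500]  → R5 = mem[500] = 186
Final: R5 = 186

186


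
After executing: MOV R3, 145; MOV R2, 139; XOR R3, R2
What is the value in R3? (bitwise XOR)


Register state trace:
  MOV R3, 145  → R3 = 145 (0b10010001)
  MOV R2, 139  → R2 = 139 (0b10001011)
  XOR R3, R2  → R3 = 145 XOR 139 = 26 (0b00011010)
Final: R3 = 26

26


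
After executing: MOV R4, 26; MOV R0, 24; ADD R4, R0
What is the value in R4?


Register state trace:
  MOV R4, 26  → R4 = 26
  MOV R0, 24  → R0 = 24
  ADD R4, R0  → R4 = 26 + 24 = 50
Final: R4 = 50

50


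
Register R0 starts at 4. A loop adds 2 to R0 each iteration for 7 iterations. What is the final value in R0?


Starting value: R0 = 4
  Iter 1: R0 = 4 + 2 = 6
  Iter 2: R0 = 6 + 2 = 8
  Iter 3: R0 = 8 + 2 = 10
  Iter 4: R0 = 10 + 2 = 12
  Iter 5: R0 = 12 + 2 = 14
  Iter 6: R0 = 14 + 2 = 16
  Iter 7: R0 = 16 + 2 = 18
Final: R0 = 18

18


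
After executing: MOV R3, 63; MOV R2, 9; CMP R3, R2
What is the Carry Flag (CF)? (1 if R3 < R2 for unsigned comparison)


Register state trace:
  MOV R3, 63  → R3 = 63
  MOV R2, 9  → R2 = 9
  CMP R3, R2  → unsigned 63 - 9: no borrow
  63 >= 9, so CF = 0
CF = 0

0


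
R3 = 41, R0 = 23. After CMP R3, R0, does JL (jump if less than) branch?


Trace:
  R3 = 41, R0 = 23
  CMP R3, R0  → compares 41 vs 23
  JL checks: is 41 less than 23?
  41 > 23, so condition is false
Branch taken: No

No


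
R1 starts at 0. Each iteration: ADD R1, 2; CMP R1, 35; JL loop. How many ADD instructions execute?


Loop trace (R1 starts at 0, target 35, step 2):
  ADD #1: R1 = 0 + 2 = 2  → 2 < 35, loop
  ADD #2: R1 = 2 + 2 = 4  → 4 < 35, loop
  ADD #3: R1 = 4 + 2 = 6  → 6 < 35, loop
  ADD #4: R1 = 6 + 2 = 8  → 8 < 35, loop
  ADD #5: R1 = 8 + 2 = 10  → 10 < 35, loop
  ADD #6: R1 = 10 + 2 = 12  → 12 < 35, loop
  ADD #7: R1 = 12 + 2 = 14  → 14 < 35, loop
  ADD #8: R1 = 14 + 2 = 16  → 16 < 35, loop
  ADD #9: R1 = 16 + 2 = 18  → 18 < 35, loop
  ADD #10: R1 = 18 + 2 = 20  → 20 < 35, loop
  ADD #11: R1 = 20 + 2 = 22  → 22 < 35, loop
  ADD #12: R1 = 22 + 2 = 24  → 24 < 35, loop
  ADD #13: R1 = 24 + 2 = 26  → 26 < 35, loop
  ADD #14: R1 = 26 + 2 = 28  → 28 < 35, loop
  ADD #15: R1 = 28 + 2 = 30  → 30 < 35, loop
  ADD #16: R1 = 30 + 2 = 32  → 32 < 35, loop
  ADD #17: R1 = 32 + 2 = 34  → 34 < 35, loop
  ADD #18: R1 = 34 + 2 = 36  → 36 >= 35, exit
Total ADD instructions: 18

18


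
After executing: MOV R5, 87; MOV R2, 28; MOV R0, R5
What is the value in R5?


Register state trace:
  MOV R5, 87  → R5 = 87
  MOV R2, 28  → R2 = 28
  MOV R0, R5  → R0 = 87
Final: R5 = 87

87


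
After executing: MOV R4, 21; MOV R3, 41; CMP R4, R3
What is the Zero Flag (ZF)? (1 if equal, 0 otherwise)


Register state trace:
  MOV R4, 21  → R4 = 21
  MOV R3, 41  → R3 = 41
  CMP R4, R3  → computes 21 - 41 = -20
  Result is nonzero, so values are not equal
ZF = 0

0


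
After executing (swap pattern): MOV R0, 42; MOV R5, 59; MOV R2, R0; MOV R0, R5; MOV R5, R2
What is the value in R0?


Register state trace (swap pattern):
  MOV R0, 42  → R0 = 42
  MOV R5, 59  → R5 = 59
  MOV R2, R0  → R2 = 42  (save R0)
  MOV R0, R5  → R0 = 59  (R0 gets R5's value)
  MOV R5, R2  → R5 = 42  (R5 gets saved value)
Final: R0 = 59

59


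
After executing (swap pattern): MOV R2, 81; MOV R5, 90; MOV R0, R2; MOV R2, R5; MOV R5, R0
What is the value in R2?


Register state trace (swap pattern):
  MOV R2, 81  → R2 = 81
  MOV R5, 90  → R5 = 90
  MOV R0, R2  → R0 = 81  (save R2)
  MOV R2, R5  → R2 = 90  (R2 gets R5's value)
  MOV R5, R0  → R5 = 81  (R5 gets saved value)
Final: R2 = 90

90


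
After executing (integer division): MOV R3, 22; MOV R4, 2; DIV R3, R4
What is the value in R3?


Register state trace:
  MOV R3, 22  → R3 = 22
  MOV R4, 2  → R4 = 2
  DIV R3, R4  → R3 = 22 // 2 = 11
Final: R3 = 11

11


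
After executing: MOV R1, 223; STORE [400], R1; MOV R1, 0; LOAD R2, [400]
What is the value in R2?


Register and memory trace:
  MOV R1, 223  → R1 = 223
  STORE [400], R1  → mem[400] = 223
  MOV R1, 0  → R1 = 0
  LOAD R2, [400]  → R2 = mem[400] = 223
Final: R2 = 223

223


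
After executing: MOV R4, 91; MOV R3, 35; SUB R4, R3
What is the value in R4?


Register state trace:
  MOV R4, 91  → R4 = 91
  MOV R3, 35  → R3 = 35
  SUB R4, R3  → R4 = 91 - 35 = 56
Final: R4 = 56

56


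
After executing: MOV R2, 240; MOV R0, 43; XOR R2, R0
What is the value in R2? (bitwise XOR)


Register state trace:
  MOV R2, 240  → R2 = 240 (0b11110000)
  MOV R0, 43  → R0 = 43 (0b00101011)
  XOR R2, R0  → R2 = 240 XOR 43 = 219 (0b11011011)
Final: R2 = 219

219


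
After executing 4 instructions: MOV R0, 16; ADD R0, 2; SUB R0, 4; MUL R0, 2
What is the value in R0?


Register state trace:
  MOV R0, 16  → R0 = 16
  ADD R0, 2  → R0 = 16 + 2 = 18
  SUB R0, 4  → R0 = 18 - 4 = 14
  MUL R0, 2  → R0 = 14 * 2 = 28
Final: R0 = 28

28


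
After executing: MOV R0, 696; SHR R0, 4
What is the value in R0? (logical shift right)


Register state trace:
  MOV R0, 696  → R0 = 696
  SHR R0, 4  → R0 = 696 >> 4 = 696 // 2^4 = 43
Final: R0 = 43

43


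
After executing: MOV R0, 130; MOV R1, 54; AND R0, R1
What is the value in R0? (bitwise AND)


Register state trace:
  MOV R0, 130  → R0 = 130 (0b10000010)
  MOV R1, 54  → R1 = 54 (0b00110110)
  AND R0, R1  → R0 = 130 AND 54 = 2 (0b00000010)
Final: R0 = 2

2


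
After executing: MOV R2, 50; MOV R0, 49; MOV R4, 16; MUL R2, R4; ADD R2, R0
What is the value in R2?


Register state trace:
  MOV R2, 50  → R2 = 50
  MOV R0, 49  → R0 = 49
  MOV R4, 16  → R4 = 16
  MUL R2, R4  → R2 = 50 * 16 = 800
  ADD R2, R0  → R2 = 800 + 49 = 849
Final: R2 = 849

849


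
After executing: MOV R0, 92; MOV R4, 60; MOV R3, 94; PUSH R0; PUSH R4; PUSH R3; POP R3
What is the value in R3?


Stack trace (top is rightmost):
  MOV R0, 92  → R0 = 92
  MOV R4, 60  → R4 = 60
  MOV R3, 94  → R3 = 94
  PUSH R0  → stack: [92]
  PUSH R4  → stack: [92, 60]
  PUSH R3  → stack: [92, 60, 94]
  POP R3  → R3 = 94, stack: [92, 60]
Final: R3 = 94

94


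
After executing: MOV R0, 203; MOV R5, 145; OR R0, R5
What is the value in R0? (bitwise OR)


Register state trace:
  MOV R0, 203  → R0 = 203 (0b11001011)
  MOV R5, 145  → R5 = 145 (0b10010001)
  OR R0, R5   → R0 = 203 OR 145 = 219 (0b11011011)
Final: R0 = 219

219


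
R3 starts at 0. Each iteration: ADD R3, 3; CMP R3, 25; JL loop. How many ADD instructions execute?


Loop trace (R3 starts at 0, target 25, step 3):
  ADD #1: R3 = 0 + 3 = 3  → 3 < 25, loop
  ADD #2: R3 = 3 + 3 = 6  → 6 < 25, loop
  ADD #3: R3 = 6 + 3 = 9  → 9 < 25, loop
  ADD #4: R3 = 9 + 3 = 12  → 12 < 25, loop
  ADD #5: R3 = 12 + 3 = 15  → 15 < 25, loop
  ADD #6: R3 = 15 + 3 = 18  → 18 < 25, loop
  ADD #7: R3 = 18 + 3 = 21  → 21 < 25, loop
  ADD #8: R3 = 21 + 3 = 24  → 24 < 25, loop
  ADD #9: R3 = 24 + 3 = 27  → 27 >= 25, exit
Total ADD instructions: 9

9


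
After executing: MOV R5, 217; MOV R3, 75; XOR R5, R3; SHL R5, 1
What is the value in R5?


Register state trace:
  MOV R5, 217  → R5 = 217 (0b11011001)
  MOV R3, 75  → R3 = 75 (0b01001011)
  XOR R5, R3  → R5 = 217 XOR 75 = 146 (0b10010010)
  SHL R5, 1  → R5 = 146 << 1 = 292
Final: R5 = 292

292


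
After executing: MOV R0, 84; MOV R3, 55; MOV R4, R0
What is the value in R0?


Register state trace:
  MOV R0, 84  → R0 = 84
  MOV R3, 55  → R3 = 55
  MOV R4, R0  → R4 = 84
Final: R0 = 84

84


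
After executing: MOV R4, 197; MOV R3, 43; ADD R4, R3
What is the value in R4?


Register state trace:
  MOV R4, 197  → R4 = 197
  MOV R3, 43  → R3 = 43
  ADD R4, R3  → R4 = 197 + 43 = 240
Final: R4 = 240

240


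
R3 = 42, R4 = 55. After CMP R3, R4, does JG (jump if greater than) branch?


Trace:
  R3 = 42, R4 = 55
  CMP R3, R4  → compares 42 vs 55
  JG checks: is 42 greater than 55?
  42 < 55, so condition is false
Branch taken: No

No


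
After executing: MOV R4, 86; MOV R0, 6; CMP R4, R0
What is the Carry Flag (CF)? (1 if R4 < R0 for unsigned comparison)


Register state trace:
  MOV R4, 86  → R4 = 86
  MOV R0, 6  → R0 = 6
  CMP R4, R0  → unsigned 86 - 6: no borrow
  86 >= 6, so CF = 0
CF = 0

0


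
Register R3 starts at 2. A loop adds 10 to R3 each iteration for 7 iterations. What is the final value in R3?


Starting value: R3 = 2
  Iter 1: R3 = 2 + 10 = 12
  Iter 2: R3 = 12 + 10 = 22
  Iter 3: R3 = 22 + 10 = 32
  Iter 4: R3 = 32 + 10 = 42
  Iter 5: R3 = 42 + 10 = 52
  Iter 6: R3 = 52 + 10 = 62
  Iter 7: R3 = 62 + 10 = 72
Final: R3 = 72

72


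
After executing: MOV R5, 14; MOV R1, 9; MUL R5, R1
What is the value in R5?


Register state trace:
  MOV R5, 14  → R5 = 14
  MOV R1, 9  → R1 = 9
  MUL R5, R1  → R5 = 14 * 9 = 126
Final: R5 = 126

126


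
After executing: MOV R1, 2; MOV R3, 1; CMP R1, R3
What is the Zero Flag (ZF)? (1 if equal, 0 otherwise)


Register state trace:
  MOV R1, 2  → R1 = 2
  MOV R3, 1  → R3 = 1
  CMP R1, R3  → computes 2 - 1 = 1
  Result is nonzero, so values are not equal
ZF = 0

0


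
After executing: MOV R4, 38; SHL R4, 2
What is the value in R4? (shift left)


Register state trace:
  MOV R4, 38  → R4 = 38
  SHL R4, 2  → R4 = 38 << 2 = 38 * 2^2 = 152
Final: R4 = 152

152


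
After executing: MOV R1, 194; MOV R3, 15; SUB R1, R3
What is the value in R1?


Register state trace:
  MOV R1, 194  → R1 = 194
  MOV R3, 15  → R3 = 15
  SUB R1, R3  → R1 = 194 - 15 = 179
Final: R1 = 179

179


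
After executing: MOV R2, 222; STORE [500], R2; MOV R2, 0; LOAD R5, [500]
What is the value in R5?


Register and memory trace:
  MOV R2, 222  → R2 = 222
  STORE [500], R2  → mem[500] = 222
  MOV R2, 0  → R2 = 0
  LOAD R5, [500]  → R5 = mem[500] = 222
Final: R5 = 222

222


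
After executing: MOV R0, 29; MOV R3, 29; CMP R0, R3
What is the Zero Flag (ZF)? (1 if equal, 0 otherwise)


Register state trace:
  MOV R0, 29  → R0 = 29
  MOV R3, 29  → R3 = 29
  CMP R0, R3  → computes 29 - 29 = 0
  Result is zero, so values are equal
ZF = 1

1


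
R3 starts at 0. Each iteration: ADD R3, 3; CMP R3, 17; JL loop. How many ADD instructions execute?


Loop trace (R3 starts at 0, target 17, step 3):
  ADD #1: R3 = 0 + 3 = 3  → 3 < 17, loop
  ADD #2: R3 = 3 + 3 = 6  → 6 < 17, loop
  ADD #3: R3 = 6 + 3 = 9  → 9 < 17, loop
  ADD #4: R3 = 9 + 3 = 12  → 12 < 17, loop
  ADD #5: R3 = 12 + 3 = 15  → 15 < 17, loop
  ADD #6: R3 = 15 + 3 = 18  → 18 >= 17, exit
Total ADD instructions: 6

6


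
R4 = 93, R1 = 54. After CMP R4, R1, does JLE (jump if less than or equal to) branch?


Trace:
  R4 = 93, R1 = 54
  CMP R4, R1  → compares 93 vs 54
  JLE checks: is 93 less than or equal to 54?
  93 > 54, so condition is false
Branch taken: No

No


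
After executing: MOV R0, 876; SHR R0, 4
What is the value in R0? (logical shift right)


Register state trace:
  MOV R0, 876  → R0 = 876
  SHR R0, 4  → R0 = 876 >> 4 = 876 // 2^4 = 54
Final: R0 = 54

54


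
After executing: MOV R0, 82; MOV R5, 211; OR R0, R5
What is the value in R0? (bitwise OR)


Register state trace:
  MOV R0, 82  → R0 = 82 (0b01010010)
  MOV R5, 211  → R5 = 211 (0b11010011)
  OR R0, R5   → R0 = 82 OR 211 = 211 (0b11010011)
Final: R0 = 211

211


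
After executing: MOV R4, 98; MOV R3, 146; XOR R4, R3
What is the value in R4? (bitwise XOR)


Register state trace:
  MOV R4, 98  → R4 = 98 (0b01100010)
  MOV R3, 146  → R3 = 146 (0b10010010)
  XOR R4, R3  → R4 = 98 XOR 146 = 240 (0b11110000)
Final: R4 = 240

240


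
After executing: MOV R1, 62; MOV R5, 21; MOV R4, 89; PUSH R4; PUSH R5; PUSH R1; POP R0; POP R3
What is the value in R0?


Stack trace (top is rightmost):
  MOV R1, 62  → R1 = 62
  MOV R5, 21  → R5 = 21
  MOV R4, 89  → R4 = 89
  PUSH R4  → stack: [89]
  PUSH R5  → stack: [89, 21]
  PUSH R1  → stack: [89, 21, 62]
  POP R0  → R0 = 62, stack: [89, 21]
  POP R3  → R3 = 21, stack: [89]
Final: R0 = 62

62


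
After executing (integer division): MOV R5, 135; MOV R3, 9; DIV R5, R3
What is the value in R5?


Register state trace:
  MOV R5, 135  → R5 = 135
  MOV R3, 9  → R3 = 9
  DIV R5, R3  → R5 = 135 // 9 = 15
Final: R5 = 15

15


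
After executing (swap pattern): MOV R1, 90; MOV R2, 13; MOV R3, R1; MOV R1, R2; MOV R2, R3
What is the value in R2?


Register state trace (swap pattern):
  MOV R1, 90  → R1 = 90
  MOV R2, 13  → R2 = 13
  MOV R3, R1  → R3 = 90  (save R1)
  MOV R1, R2  → R1 = 13  (R1 gets R2's value)
  MOV R2, R3  → R2 = 90  (R2 gets saved value)
Final: R2 = 90

90


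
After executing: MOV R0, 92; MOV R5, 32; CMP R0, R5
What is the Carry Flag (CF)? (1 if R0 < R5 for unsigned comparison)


Register state trace:
  MOV R0, 92  → R0 = 92
  MOV R5, 32  → R5 = 32
  CMP R0, R5  → unsigned 92 - 32: no borrow
  92 >= 32, so CF = 0
CF = 0

0


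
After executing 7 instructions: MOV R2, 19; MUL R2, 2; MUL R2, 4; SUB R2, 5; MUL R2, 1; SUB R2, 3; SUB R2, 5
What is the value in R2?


Register state trace:
  MOV R2, 19  → R2 = 19
  MUL R2, 2  → R2 = 19 * 2 = 38
  MUL R2, 4  → R2 = 38 * 4 = 152
  SUB R2, 5  → R2 = 152 - 5 = 147
  MUL R2, 1  → R2 = 147 * 1 = 147
  SUB R2, 3  → R2 = 147 - 3 = 144
  SUB R2, 5  → R2 = 144 - 5 = 139
Final: R2 = 139

139


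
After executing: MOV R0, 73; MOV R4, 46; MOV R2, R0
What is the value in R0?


Register state trace:
  MOV R0, 73  → R0 = 73
  MOV R4, 46  → R4 = 46
  MOV R2, R0  → R2 = 73
Final: R0 = 73

73


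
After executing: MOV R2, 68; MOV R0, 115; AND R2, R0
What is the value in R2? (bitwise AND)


Register state trace:
  MOV R2, 68  → R2 = 68 (0b01000100)
  MOV R0, 115  → R0 = 115 (0b01110011)
  AND R2, R0  → R2 = 68 AND 115 = 64 (0b01000000)
Final: R2 = 64

64


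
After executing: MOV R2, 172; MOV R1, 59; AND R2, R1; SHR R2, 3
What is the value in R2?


Register state trace:
  MOV R2, 172  → R2 = 172 (0b10101100)
  MOV R1, 59  → R1 = 59 (0b00111011)
  AND R2, R1  → R2 = 172 AND 59 = 40 (0b00101000)
  SHR R2, 3  → R2 = 40 >> 3 = 5
Final: R2 = 5

5


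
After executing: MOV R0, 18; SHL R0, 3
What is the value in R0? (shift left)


Register state trace:
  MOV R0, 18  → R0 = 18
  SHL R0, 3  → R0 = 18 << 3 = 18 * 2^3 = 144
Final: R0 = 144

144


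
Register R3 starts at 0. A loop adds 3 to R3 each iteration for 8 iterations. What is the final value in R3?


Starting value: R3 = 0
  Iter 1: R3 = 0 + 3 = 3
  Iter 2: R3 = 3 + 3 = 6
  Iter 3: R3 = 6 + 3 = 9
  Iter 4: R3 = 9 + 3 = 12
  Iter 5: R3 = 12 + 3 = 15
  Iter 6: R3 = 15 + 3 = 18
  Iter 7: R3 = 18 + 3 = 21
  Iter 8: R3 = 21 + 3 = 24
Final: R3 = 24

24


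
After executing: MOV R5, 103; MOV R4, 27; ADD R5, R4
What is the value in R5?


Register state trace:
  MOV R5, 103  → R5 = 103
  MOV R4, 27  → R4 = 27
  ADD R5, R4  → R5 = 103 + 27 = 130
Final: R5 = 130

130


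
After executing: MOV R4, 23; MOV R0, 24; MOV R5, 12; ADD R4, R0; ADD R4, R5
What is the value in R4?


Register state trace:
  MOV R4, 23  → R4 = 23
  MOV R0, 24  → R0 = 24
  MOV R5, 12  → R5 = 12
  ADD R4, R0  → R4 = 23 + 24 = 47
  ADD R4, R5  → R4 = 47 + 12 = 59
Final: R4 = 59

59


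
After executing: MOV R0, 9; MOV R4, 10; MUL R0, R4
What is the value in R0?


Register state trace:
  MOV R0, 9  → R0 = 9
  MOV R4, 10  → R4 = 10
  MUL R0, R4  → R0 = 9 * 10 = 90
Final: R0 = 90

90


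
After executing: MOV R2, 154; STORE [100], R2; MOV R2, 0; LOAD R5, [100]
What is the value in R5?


Register and memory trace:
  MOV R2, 154  → R2 = 154
  STORE [100], R2  → mem[100] = 154
  MOV R2, 0  → R2 = 0
  LOAD R5, [100]  → R5 = mem[100] = 154
Final: R5 = 154

154


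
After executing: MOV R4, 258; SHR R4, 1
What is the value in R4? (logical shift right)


Register state trace:
  MOV R4, 258  → R4 = 258
  SHR R4, 1  → R4 = 258 >> 1 = 258 // 2^1 = 129
Final: R4 = 129

129


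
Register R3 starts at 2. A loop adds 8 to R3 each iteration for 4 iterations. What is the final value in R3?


Starting value: R3 = 2
  Iter 1: R3 = 2 + 8 = 10
  Iter 2: R3 = 10 + 8 = 18
  Iter 3: R3 = 18 + 8 = 26
  Iter 4: R3 = 26 + 8 = 34
Final: R3 = 34

34


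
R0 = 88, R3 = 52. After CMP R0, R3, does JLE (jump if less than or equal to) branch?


Trace:
  R0 = 88, R3 = 52
  CMP R0, R3  → compares 88 vs 52
  JLE checks: is 88 less than or equal to 52?
  88 > 52, so condition is false
Branch taken: No

No


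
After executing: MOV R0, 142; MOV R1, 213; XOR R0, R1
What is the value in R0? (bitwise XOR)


Register state trace:
  MOV R0, 142  → R0 = 142 (0b10001110)
  MOV R1, 213  → R1 = 213 (0b11010101)
  XOR R0, R1  → R0 = 142 XOR 213 = 91 (0b01011011)
Final: R0 = 91

91


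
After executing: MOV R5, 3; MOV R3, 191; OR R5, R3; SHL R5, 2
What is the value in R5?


Register state trace:
  MOV R5, 3  → R5 = 3 (0b00000011)
  MOV R3, 191  → R3 = 191 (0b10111111)
  OR R5, R3  → R5 = 3 OR 191 = 191 (0b10111111)
  SHL R5, 2  → R5 = 191 << 2 = 764
Final: R5 = 764

764


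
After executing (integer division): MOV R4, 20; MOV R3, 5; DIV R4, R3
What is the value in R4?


Register state trace:
  MOV R4, 20  → R4 = 20
  MOV R3, 5  → R3 = 5
  DIV R4, R3  → R4 = 20 // 5 = 4
Final: R4 = 4

4


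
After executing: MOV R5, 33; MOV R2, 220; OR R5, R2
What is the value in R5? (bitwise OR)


Register state trace:
  MOV R5, 33  → R5 = 33 (0b00100001)
  MOV R2, 220  → R2 = 220 (0b11011100)
  OR R5, R2   → R5 = 33 OR 220 = 253 (0b11111101)
Final: R5 = 253

253
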